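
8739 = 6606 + 2133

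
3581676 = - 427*( - 8388) 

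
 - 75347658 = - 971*77598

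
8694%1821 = 1410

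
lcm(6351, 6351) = 6351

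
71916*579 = 41639364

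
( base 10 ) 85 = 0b1010101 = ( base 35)2F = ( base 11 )78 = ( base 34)2H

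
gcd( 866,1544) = 2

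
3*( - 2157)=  - 6471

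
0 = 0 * 1040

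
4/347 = 4/347 = 0.01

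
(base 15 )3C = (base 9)63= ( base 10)57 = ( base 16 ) 39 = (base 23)2b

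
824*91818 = 75658032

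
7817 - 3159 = 4658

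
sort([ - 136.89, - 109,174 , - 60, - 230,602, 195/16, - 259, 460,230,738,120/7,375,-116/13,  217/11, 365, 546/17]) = [ - 259, - 230, - 136.89,-109, - 60 , -116/13 , 195/16, 120/7, 217/11,546/17, 174 , 230, 365 , 375,  460,  602, 738]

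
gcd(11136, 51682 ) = 2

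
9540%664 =244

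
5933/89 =5933/89 = 66.66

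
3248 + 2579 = 5827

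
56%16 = 8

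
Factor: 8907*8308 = 73999356 = 2^2*3^1*31^1*67^1*2969^1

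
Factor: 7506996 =2^2 * 3^1*7^2*17^1*751^1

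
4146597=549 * 7553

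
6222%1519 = 146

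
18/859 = 18/859 =0.02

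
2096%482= 168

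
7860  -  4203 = 3657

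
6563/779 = 6563/779 = 8.42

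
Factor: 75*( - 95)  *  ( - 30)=2^1*3^2*5^4*19^1=213750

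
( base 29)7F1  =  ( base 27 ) 8i5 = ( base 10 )6323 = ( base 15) 1D18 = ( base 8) 14263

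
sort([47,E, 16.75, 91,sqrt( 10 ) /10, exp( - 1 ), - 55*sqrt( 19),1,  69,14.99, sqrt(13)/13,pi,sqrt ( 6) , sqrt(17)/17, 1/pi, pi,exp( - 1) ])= [-55*sqrt(19), sqrt( 17)/17,sqrt(13)/13, sqrt(10)/10, 1/pi, exp(-1),exp( - 1), 1, sqrt(6), E,pi,pi,14.99, 16.75, 47, 69, 91 ]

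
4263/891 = 1421/297 = 4.78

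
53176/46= 1156 = 1156.00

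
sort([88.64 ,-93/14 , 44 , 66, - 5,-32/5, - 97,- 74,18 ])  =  [-97, - 74 , - 93/14, - 32/5, - 5 , 18, 44,66,88.64]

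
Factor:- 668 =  - 2^2*167^1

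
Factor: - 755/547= - 5^1* 151^1* 547^( -1) 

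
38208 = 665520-627312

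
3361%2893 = 468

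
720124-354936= 365188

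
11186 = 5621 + 5565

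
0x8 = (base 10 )8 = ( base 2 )1000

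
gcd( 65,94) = 1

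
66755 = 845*79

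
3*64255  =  192765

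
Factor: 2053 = 2053^1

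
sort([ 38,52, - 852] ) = [ - 852,38,52] 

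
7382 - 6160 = 1222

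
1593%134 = 119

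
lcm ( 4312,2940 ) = 64680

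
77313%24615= 3468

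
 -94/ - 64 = 47/32= 1.47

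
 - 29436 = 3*( - 9812 ) 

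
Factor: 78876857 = 47^1*1678231^1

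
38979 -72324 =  - 33345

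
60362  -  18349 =42013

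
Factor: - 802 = - 2^1*401^1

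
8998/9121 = 8998/9121 = 0.99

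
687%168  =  15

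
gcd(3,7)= 1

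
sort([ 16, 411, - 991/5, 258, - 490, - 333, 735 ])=[ - 490,  -  333,- 991/5,16,258, 411  ,  735]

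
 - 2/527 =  - 2/527 = - 0.00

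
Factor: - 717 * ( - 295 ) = 3^1*5^1*59^1 * 239^1 = 211515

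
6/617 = 6/617=0.01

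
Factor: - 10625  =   - 5^4 *17^1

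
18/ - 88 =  - 9/44 = - 0.20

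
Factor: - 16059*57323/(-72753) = 306850019/24251  =  7^1*19^1*53^1*101^1*431^1*24251^(  -  1 )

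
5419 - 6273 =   -  854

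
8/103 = 8/103 =0.08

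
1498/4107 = 1498/4107 = 0.36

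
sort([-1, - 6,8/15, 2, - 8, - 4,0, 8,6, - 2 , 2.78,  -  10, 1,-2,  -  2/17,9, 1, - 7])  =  [ - 10,-8,  -  7, - 6, - 4, - 2,-2, - 1, - 2/17,  0,  8/15, 1, 1, 2,2.78 , 6, 8,9 ] 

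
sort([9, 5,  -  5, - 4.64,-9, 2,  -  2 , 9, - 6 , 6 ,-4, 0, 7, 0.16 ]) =[ - 9, - 6, - 5,-4.64, - 4, - 2,0,0.16,2 , 5,6,7,9,9]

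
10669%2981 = 1726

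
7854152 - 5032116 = 2822036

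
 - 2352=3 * ( - 784 )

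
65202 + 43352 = 108554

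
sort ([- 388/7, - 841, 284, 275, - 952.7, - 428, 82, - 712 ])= [ - 952.7, - 841,  -  712, - 428, - 388/7,  82 , 275,284] 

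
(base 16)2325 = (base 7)35142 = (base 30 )9TR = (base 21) K89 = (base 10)8997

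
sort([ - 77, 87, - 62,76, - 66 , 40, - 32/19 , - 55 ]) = [ - 77, -66, - 62, - 55, - 32/19,  40  ,  76,87]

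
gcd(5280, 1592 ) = 8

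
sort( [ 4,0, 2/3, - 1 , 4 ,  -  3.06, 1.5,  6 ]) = [ - 3.06 , - 1, 0 , 2/3, 1.5,4, 4, 6] 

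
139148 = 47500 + 91648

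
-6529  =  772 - 7301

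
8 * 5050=40400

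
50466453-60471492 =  - 10005039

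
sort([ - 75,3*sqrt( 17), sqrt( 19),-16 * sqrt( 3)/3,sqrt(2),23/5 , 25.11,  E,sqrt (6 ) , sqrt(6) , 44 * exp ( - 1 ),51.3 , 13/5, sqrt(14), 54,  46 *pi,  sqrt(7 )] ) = [ - 75,-16*sqrt(3 ) /3, sqrt(2),sqrt(6),sqrt(6 ), 13/5,  sqrt(7 ) , E,sqrt( 14 ),sqrt (19 ),23/5,3*sqrt(  17 ),44 * exp( - 1),  25.11,51.3, 54,46 * pi]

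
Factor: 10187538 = 2^1*3^1*1021^1 *1663^1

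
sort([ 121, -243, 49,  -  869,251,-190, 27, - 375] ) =[-869 , - 375,  -  243, - 190, 27,49, 121,251]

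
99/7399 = 99/7399 = 0.01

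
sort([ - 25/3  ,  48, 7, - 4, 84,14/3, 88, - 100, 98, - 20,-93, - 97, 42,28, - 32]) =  [ - 100, - 97, - 93, - 32, - 20, - 25/3, - 4,  14/3,7,  28, 42, 48, 84,88 , 98]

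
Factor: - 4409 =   -  4409^1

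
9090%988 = 198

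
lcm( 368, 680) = 31280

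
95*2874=273030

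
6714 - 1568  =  5146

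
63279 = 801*79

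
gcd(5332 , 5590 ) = 86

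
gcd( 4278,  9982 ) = 1426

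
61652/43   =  1433 + 33/43 = 1433.77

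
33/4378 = 3/398 = 0.01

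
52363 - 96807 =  - 44444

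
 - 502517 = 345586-848103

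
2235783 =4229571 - 1993788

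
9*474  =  4266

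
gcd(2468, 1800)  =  4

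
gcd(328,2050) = 82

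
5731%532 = 411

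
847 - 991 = - 144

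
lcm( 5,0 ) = 0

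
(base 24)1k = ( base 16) 2C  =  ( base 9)48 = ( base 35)19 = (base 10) 44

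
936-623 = 313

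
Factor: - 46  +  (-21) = - 67 = -67^1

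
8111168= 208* 38996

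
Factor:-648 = -2^3*3^4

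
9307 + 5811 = 15118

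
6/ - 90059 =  - 1 + 90053/90059 = - 0.00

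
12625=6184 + 6441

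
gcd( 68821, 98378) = 1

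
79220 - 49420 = 29800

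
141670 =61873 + 79797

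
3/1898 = 3/1898 =0.00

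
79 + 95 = 174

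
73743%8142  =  465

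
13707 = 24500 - 10793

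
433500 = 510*850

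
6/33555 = 2/11185 = 0.00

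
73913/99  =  746  +  59/99 = 746.60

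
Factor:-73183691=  - 7^1 *17^1*101^1 * 6089^1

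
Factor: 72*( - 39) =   -  2808 = - 2^3*3^3*13^1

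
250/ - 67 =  - 4 + 18/67  =  - 3.73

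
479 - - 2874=3353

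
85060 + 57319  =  142379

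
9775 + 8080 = 17855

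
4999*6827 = 34128173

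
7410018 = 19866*373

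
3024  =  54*56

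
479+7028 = 7507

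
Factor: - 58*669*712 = - 2^4* 3^1* 29^1*89^1*223^1=- 27627024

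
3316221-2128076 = 1188145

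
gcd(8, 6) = 2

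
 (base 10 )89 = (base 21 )45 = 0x59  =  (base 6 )225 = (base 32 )2p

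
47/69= 47/69  =  0.68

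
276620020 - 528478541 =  - 251858521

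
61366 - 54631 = 6735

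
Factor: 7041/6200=2^( - 3)*3^1*5^( - 2)*31^( - 1)*2347^1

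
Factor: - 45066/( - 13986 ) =3^( - 2)*  29^1 = 29/9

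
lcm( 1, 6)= 6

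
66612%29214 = 8184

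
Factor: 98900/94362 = 2^1*3^( - 1 )*5^2 * 23^1*43^1* 15727^( - 1 ) = 49450/47181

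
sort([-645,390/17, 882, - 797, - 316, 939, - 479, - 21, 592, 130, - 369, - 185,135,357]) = [-797, - 645,  -  479, - 369, - 316,-185, - 21,390/17, 130,135, 357,592,882, 939]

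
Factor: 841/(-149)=  -  29^2*149^( - 1 )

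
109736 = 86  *1276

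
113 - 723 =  - 610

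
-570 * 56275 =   -  32076750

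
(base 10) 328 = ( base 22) ek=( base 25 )D3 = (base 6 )1304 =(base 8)510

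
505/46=505/46  =  10.98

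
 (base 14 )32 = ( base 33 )1B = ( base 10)44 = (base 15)2e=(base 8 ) 54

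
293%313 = 293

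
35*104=3640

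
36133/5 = 7226 + 3/5  =  7226.60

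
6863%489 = 17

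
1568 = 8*196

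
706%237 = 232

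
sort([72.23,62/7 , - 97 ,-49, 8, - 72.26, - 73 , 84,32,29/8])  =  [ - 97, - 73,  -  72.26, - 49,29/8,8, 62/7,32,72.23, 84]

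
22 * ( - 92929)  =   - 2044438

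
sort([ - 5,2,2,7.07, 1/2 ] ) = [-5,  1/2  ,  2,2, 7.07 ] 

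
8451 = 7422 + 1029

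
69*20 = 1380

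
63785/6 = 10630 + 5/6 = 10630.83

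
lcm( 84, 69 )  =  1932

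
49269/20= 49269/20= 2463.45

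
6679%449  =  393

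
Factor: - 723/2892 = - 1/4 = - 2^(-2)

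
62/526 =31/263 = 0.12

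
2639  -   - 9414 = 12053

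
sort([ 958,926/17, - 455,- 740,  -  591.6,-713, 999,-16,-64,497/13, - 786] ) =[ - 786, - 740, - 713 , - 591.6, - 455, - 64, - 16, 497/13, 926/17,958,999]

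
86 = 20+66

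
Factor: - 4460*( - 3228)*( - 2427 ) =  - 2^4 * 3^2*5^1 * 223^1*269^1*809^1 = - 34941227760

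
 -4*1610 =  - 6440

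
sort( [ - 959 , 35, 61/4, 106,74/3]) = [ - 959, 61/4 , 74/3,35, 106 ] 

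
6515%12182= 6515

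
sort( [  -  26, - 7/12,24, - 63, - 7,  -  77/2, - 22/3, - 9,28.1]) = [ - 63, - 77/2,-26,-9, - 22/3 , - 7,-7/12,24,28.1]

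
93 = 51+42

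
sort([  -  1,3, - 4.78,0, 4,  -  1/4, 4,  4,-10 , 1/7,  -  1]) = [ - 10, - 4.78,  -  1, - 1, - 1/4,0, 1/7, 3,4, 4,  4]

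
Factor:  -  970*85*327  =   - 2^1 * 3^1*5^2*17^1 * 97^1*109^1= -26961150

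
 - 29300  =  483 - 29783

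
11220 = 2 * 5610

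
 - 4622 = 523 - 5145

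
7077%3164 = 749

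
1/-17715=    - 1/17715  =  - 0.00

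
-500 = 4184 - 4684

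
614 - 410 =204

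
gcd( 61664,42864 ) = 752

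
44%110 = 44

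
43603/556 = 43603/556=78.42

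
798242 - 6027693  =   - 5229451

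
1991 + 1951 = 3942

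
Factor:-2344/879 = - 8/3 = - 2^3*3^( - 1)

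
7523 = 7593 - 70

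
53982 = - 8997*( - 6)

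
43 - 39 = 4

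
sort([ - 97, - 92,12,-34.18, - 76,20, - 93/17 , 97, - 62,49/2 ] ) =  [ - 97, - 92, - 76, - 62, - 34.18,-93/17,12 , 20,49/2,97]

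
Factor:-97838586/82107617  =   - 2^1*3^2 * 5435477^1*82107617^( - 1)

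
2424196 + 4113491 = 6537687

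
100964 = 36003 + 64961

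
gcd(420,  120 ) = 60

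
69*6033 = 416277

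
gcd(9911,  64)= 1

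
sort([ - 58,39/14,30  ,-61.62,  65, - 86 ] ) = [ - 86, - 61.62, - 58 , 39/14, 30,65] 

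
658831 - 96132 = 562699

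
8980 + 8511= 17491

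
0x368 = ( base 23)1EL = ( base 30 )t2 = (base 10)872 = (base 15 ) 3D2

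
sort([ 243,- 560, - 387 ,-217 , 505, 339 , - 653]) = [ - 653, - 560 ,-387, - 217,243,339, 505 ]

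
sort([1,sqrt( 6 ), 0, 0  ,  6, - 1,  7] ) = [ - 1, 0,0,1, sqrt (6 ), 6,7 ]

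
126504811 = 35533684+90971127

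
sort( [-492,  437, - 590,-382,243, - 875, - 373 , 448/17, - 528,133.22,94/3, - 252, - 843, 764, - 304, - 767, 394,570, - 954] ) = [- 954, -875 , - 843,  -  767, - 590, - 528,-492, - 382, - 373, - 304 ,- 252,448/17, 94/3,133.22,243,394,437,  570 , 764 ]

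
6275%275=225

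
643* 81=52083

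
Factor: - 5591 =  - 5591^1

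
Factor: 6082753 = 17^1*357809^1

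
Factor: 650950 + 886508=1537458 = 2^1 * 3^1 *13^1 * 23^1*  857^1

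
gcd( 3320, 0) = 3320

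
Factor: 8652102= 2^1*3^1*1442017^1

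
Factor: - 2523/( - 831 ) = 841/277 = 29^2*277^( - 1)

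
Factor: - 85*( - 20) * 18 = 30600 =2^3*3^2*5^2*17^1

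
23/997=23/997  =  0.02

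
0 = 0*91878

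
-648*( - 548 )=355104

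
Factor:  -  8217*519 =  - 3^3*11^1*83^1*173^1 = -4264623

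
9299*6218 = 57821182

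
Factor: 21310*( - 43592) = - 2^4*5^1*2131^1 *5449^1 = -928945520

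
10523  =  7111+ 3412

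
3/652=3/652=0.00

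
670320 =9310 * 72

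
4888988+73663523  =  78552511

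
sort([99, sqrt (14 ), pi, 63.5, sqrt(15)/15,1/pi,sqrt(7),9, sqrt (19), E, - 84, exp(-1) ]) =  [ - 84, sqrt(15 )/15, 1/pi, exp(  -  1),  sqrt(7), E,  pi,sqrt( 14 ),sqrt( 19),9, 63.5,99]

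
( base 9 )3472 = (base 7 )10340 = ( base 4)220100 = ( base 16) a10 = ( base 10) 2576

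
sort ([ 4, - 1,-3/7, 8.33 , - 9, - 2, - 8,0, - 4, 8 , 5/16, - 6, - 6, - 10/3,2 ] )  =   [ - 9, - 8, - 6, - 6, - 4, -10/3,- 2, - 1,- 3/7, 0,5/16,2 , 4, 8,8.33] 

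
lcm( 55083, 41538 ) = 2533818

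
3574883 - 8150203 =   -  4575320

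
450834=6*75139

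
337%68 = 65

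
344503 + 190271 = 534774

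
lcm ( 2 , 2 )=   2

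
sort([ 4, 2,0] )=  [0, 2,4] 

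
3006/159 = 1002/53  =  18.91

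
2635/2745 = 527/549 = 0.96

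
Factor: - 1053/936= - 9/8 = - 2^( - 3 )*3^2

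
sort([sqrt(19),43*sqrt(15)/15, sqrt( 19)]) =[ sqrt(19), sqrt( 19), 43*sqrt( 15 )/15]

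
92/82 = 1 + 5/41 = 1.12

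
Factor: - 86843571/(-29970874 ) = 2^( - 1)*3^1*1889^(-1 )*7933^(-1 )*28947857^1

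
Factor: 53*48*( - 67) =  - 2^4 *3^1*53^1*67^1 = - 170448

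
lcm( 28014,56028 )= 56028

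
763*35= 26705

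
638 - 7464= -6826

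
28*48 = 1344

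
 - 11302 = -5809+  - 5493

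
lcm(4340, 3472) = 17360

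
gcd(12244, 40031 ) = 1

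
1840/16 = 115=   115.00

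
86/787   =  86/787 = 0.11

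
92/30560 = 23/7640 = 0.00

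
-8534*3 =  -  25602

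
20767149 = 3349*6201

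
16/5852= 4/1463 =0.00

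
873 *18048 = 15755904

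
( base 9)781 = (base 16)280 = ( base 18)1HA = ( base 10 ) 640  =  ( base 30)LA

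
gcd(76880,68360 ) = 40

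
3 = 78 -75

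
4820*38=183160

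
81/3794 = 81/3794 = 0.02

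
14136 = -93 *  (-152)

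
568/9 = 63  +  1/9 = 63.11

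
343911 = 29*11859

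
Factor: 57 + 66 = 123=3^1*41^1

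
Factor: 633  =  3^1*211^1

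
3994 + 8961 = 12955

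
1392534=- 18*( - 77363)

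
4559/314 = 14 + 163/314  =  14.52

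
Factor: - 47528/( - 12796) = 26/7  =  2^1*7^(-1)*13^1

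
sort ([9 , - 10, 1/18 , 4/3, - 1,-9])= [ - 10,- 9,-1,1/18, 4/3 , 9]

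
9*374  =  3366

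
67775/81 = 67775/81  =  836.73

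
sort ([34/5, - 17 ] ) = [ -17, 34/5] 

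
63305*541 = 34248005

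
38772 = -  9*( - 4308 )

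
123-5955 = -5832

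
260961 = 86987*3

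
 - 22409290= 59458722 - 81868012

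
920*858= 789360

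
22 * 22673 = 498806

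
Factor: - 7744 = -2^6*11^2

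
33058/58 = 16529/29 = 569.97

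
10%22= 10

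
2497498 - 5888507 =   -  3391009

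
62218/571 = 62218/571 = 108.96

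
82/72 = 1 + 5/36=1.14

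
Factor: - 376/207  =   - 2^3 * 3^( - 2)*23^( - 1)*47^1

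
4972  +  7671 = 12643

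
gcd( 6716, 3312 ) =92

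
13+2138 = 2151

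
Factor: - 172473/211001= -573/701= -  3^1*191^1*701^(-1 ) 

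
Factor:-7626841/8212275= - 3^( - 2 )*5^( - 2)*17^(  -  1)*19^( - 1)*103^1*113^(-1)*74047^1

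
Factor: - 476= - 2^2 * 7^1*17^1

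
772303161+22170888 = 794474049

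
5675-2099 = 3576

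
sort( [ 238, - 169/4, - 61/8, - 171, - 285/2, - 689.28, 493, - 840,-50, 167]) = [ - 840, -689.28, - 171, - 285/2, - 50, - 169/4 , - 61/8, 167, 238,493 ]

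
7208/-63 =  - 115+37/63=-  114.41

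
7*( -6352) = -44464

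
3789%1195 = 204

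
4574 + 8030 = 12604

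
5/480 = 1/96=0.01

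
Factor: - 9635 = -5^1*41^1 *47^1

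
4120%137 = 10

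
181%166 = 15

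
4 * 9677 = 38708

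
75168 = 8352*9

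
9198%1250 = 448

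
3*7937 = 23811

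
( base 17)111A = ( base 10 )5229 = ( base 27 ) 74I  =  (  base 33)4qf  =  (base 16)146D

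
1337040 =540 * 2476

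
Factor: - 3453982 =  - 2^1 * 7^1*246713^1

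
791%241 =68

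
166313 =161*1033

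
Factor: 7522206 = 2^1 * 3^1*1253701^1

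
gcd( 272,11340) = 4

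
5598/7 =799 + 5/7= 799.71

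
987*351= 346437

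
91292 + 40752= 132044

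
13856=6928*2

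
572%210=152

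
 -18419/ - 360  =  51 + 59/360 = 51.16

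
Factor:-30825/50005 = -3^2*5^1 * 73^(- 1 ) = - 45/73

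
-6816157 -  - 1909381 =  - 4906776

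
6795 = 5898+897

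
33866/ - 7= -4838/1 = - 4838.00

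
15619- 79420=-63801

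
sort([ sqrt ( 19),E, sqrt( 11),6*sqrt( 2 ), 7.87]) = [E,sqrt(11),sqrt( 19),7.87, 6*sqrt( 2 ) ] 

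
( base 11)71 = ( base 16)4E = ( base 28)2M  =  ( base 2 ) 1001110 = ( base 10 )78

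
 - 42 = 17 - 59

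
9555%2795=1170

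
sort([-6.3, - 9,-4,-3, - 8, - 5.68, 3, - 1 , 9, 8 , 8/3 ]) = [ - 9, - 8, - 6.3 ,-5.68, -4, - 3,- 1,8/3, 3, 8, 9]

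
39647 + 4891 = 44538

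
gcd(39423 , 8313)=51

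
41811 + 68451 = 110262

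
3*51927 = 155781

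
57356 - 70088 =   -  12732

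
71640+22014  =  93654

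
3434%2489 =945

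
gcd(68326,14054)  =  2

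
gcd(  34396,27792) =4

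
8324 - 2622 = 5702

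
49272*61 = 3005592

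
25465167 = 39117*651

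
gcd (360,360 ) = 360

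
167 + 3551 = 3718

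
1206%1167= 39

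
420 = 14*30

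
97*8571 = 831387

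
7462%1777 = 354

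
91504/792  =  11438/99 = 115.54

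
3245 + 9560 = 12805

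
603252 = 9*67028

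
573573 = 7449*77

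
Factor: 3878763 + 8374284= 3^1*4084349^1 = 12253047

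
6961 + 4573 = 11534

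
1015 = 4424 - 3409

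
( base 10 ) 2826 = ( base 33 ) 2jl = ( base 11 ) 213A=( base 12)1776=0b101100001010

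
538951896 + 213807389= 752759285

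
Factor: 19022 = 2^1*9511^1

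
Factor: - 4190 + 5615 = 3^1*5^2*19^1 = 1425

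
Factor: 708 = 2^2*3^1 *59^1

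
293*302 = 88486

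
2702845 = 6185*437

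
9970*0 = 0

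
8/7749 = 8/7749 = 0.00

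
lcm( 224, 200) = 5600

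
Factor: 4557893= 4557893^1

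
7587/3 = 2529 = 2529.00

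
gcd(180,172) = 4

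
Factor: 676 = 2^2* 13^2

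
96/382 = 48/191 = 0.25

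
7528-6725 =803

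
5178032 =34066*152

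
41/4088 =41/4088 = 0.01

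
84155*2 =168310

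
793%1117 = 793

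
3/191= 3/191  =  0.02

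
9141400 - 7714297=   1427103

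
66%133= 66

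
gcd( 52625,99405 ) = 5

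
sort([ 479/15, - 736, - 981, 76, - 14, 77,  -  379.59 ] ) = [ - 981, - 736, - 379.59,- 14,479/15,76,77 ] 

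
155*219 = 33945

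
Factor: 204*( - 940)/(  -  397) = 191760/397 = 2^4*3^1*5^1*17^1*47^1* 397^(-1 )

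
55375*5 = 276875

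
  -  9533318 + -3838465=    - 13371783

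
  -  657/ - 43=657/43=15.28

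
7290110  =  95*76738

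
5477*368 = 2015536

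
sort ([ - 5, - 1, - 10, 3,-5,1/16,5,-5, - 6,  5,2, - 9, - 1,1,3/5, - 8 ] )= [ - 10, - 9,-8,- 6, - 5, -5, - 5, - 1,-1,1/16, 3/5, 1,  2,3,5 , 5 ]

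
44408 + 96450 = 140858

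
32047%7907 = 419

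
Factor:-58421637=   -  3^2*19^1*341647^1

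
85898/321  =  267+191/321 =267.60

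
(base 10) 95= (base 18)55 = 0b1011111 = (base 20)4f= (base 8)137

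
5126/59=5126/59 = 86.88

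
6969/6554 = 1 + 415/6554 = 1.06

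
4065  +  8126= 12191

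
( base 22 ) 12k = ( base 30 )I8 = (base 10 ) 548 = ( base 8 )1044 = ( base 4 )20210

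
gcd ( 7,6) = 1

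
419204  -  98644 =320560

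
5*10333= 51665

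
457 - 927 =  - 470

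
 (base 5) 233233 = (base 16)2178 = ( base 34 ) 7E0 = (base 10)8568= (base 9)12670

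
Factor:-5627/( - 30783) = 17/93 = 3^( - 1)*17^1 * 31^(-1)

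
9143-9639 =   -  496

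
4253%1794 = 665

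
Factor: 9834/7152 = 2^( - 3) * 11^1 =11/8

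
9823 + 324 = 10147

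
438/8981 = 438/8981 = 0.05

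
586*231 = 135366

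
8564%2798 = 170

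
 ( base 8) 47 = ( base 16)27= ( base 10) 39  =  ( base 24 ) 1F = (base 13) 30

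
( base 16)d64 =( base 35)2rx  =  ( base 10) 3428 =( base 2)110101100100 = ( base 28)4ac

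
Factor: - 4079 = - 4079^1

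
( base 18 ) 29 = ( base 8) 55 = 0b101101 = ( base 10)45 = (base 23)1m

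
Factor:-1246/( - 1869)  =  2/3 = 2^1*3^( - 1 ) 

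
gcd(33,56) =1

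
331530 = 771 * 430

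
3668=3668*1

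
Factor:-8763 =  - 3^1*23^1*127^1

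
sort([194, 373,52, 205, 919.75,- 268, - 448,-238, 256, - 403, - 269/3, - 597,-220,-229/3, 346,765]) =[ - 597, - 448, - 403, - 268, - 238, - 220,-269/3, - 229/3, 52, 194 , 205 , 256,  346, 373,765,919.75] 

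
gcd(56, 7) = 7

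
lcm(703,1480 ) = 28120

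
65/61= 1+4/61 = 1.07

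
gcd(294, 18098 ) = 2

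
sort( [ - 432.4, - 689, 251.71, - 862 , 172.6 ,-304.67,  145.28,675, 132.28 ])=[ - 862,- 689, - 432.4, - 304.67, 132.28,145.28, 172.6, 251.71,  675]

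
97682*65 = 6349330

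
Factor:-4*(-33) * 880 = 2^6*3^1*5^1 * 11^2 =116160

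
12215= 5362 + 6853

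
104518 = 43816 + 60702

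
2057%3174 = 2057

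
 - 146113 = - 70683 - 75430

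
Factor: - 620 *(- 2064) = 1279680 = 2^6 * 3^1 * 5^1*31^1 * 43^1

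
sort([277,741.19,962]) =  [ 277  ,  741.19,962] 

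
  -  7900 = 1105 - 9005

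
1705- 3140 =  - 1435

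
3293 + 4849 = 8142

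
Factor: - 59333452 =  - 2^2*89^1* 166667^1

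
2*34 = 68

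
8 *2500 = 20000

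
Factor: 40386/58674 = 7^( - 1 )  *  11^(  -  1)*53^1 = 53/77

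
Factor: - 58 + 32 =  - 2^1*13^1 = -  26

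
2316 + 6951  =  9267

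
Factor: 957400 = 2^3*5^2*4787^1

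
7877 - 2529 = 5348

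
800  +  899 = 1699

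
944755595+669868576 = 1614624171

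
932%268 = 128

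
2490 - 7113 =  - 4623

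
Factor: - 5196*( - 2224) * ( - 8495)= - 98167404480 = -2^6 * 3^1*5^1 * 139^1*433^1*1699^1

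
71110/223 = 71110/223 = 318.88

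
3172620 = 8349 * 380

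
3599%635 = 424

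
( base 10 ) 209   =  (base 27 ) 7K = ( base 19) B0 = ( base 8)321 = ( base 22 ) 9B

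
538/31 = 17 + 11/31=17.35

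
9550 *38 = 362900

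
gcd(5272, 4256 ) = 8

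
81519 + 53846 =135365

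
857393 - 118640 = 738753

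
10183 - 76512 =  - 66329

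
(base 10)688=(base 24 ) 14g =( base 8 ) 1260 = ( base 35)JN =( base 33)KS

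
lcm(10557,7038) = 21114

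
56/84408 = 7/10551 = 0.00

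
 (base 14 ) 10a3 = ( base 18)8g7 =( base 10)2887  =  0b101101000111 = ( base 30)367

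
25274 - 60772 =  - 35498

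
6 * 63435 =380610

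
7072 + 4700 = 11772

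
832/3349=832/3349 = 0.25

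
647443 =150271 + 497172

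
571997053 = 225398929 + 346598124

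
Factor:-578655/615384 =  - 835/888 = - 2^(  -  3 )*3^( - 1)*5^1*37^( - 1 )*167^1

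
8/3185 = 8/3185 = 0.00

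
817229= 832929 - 15700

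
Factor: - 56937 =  - 3^1*18979^1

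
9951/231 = 43 + 6/77 = 43.08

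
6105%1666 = 1107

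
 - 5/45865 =  -  1/9173 =-0.00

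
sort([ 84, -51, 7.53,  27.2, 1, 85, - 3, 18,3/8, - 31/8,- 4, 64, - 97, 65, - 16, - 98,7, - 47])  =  [ - 98,-97, - 51, - 47, - 16, - 4, - 31/8, - 3, 3/8, 1, 7, 7.53, 18, 27.2, 64, 65, 84, 85]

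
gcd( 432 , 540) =108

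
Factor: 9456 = 2^4*3^1*197^1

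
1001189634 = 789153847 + 212035787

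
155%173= 155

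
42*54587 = 2292654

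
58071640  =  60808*955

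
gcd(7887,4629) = 3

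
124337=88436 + 35901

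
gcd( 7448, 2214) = 2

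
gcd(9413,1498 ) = 1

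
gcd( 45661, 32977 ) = 7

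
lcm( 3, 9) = 9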